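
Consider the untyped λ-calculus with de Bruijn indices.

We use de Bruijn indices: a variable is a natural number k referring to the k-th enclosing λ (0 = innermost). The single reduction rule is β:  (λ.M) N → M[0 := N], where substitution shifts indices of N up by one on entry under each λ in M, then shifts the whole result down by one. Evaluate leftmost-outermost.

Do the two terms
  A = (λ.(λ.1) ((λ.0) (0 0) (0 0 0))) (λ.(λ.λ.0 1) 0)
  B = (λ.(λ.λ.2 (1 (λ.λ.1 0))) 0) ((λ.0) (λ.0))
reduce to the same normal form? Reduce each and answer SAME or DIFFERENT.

Term A:
  start: (λ.(λ.1) ((λ.0) (0 0) (0 0 0))) (λ.(λ.λ.0 1) 0)
  [1] (λ.λ.(λ.λ.0 1) 0) ((λ.0) ((λ.(λ.λ.0 1) 0) (λ.(λ.λ.0 1) 0)) ((λ.(λ.λ.0 1) 0) (λ.(λ.λ.0 1) 0) (λ.(λ.λ.0 1) 0)))
  [2] λ.(λ.λ.0 1) 0
  [3] λ.λ.0 1

Term B:
  start: (λ.(λ.λ.2 (1 (λ.λ.1 0))) 0) ((λ.0) (λ.0))
  [1] (λ.λ.(λ.0) (λ.0) (1 (λ.λ.1 0))) ((λ.0) (λ.0))
  [2] λ.(λ.0) (λ.0) ((λ.0) (λ.0) (λ.λ.1 0))
  [3] λ.(λ.0) ((λ.0) (λ.0) (λ.λ.1 0))
  [4] λ.(λ.0) (λ.0) (λ.λ.1 0)
  [5] λ.(λ.0) (λ.λ.1 0)
  [6] λ.λ.λ.1 0

Answer: DIFFERENT — A ⇓ λ.λ.0 1, B ⇓ λ.λ.λ.1 0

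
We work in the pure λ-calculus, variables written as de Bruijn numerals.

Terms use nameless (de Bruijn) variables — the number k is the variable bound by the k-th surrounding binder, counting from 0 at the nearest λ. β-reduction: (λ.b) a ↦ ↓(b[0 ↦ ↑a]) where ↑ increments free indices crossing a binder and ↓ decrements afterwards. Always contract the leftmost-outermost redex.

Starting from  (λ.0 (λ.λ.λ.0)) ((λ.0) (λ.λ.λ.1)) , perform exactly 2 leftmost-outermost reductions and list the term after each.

  start: (λ.0 (λ.λ.λ.0)) ((λ.0) (λ.λ.λ.1))
  →1  (λ.0) (λ.λ.λ.1) (λ.λ.λ.0)
  →2  (λ.λ.λ.1) (λ.λ.λ.0)

Answer: after 2 steps: (λ.λ.λ.1) (λ.λ.λ.0)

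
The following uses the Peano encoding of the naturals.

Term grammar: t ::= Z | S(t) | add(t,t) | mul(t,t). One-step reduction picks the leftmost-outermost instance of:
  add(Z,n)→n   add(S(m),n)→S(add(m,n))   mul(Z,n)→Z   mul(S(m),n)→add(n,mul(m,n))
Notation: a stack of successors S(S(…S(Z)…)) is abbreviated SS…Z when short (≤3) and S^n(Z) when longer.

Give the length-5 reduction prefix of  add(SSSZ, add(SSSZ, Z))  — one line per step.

Answer: after 5 steps: S(S(S(S(add(SSZ, Z)))))

Working:
  start: add(SSSZ, add(SSSZ, Z))
  [1] S(add(SSZ, add(SSSZ, Z)))
  [2] S(S(add(SZ, add(SSSZ, Z))))
  [3] S(S(S(add(Z, add(SSSZ, Z)))))
  [4] S(S(S(add(SSSZ, Z))))
  [5] S(S(S(S(add(SSZ, Z)))))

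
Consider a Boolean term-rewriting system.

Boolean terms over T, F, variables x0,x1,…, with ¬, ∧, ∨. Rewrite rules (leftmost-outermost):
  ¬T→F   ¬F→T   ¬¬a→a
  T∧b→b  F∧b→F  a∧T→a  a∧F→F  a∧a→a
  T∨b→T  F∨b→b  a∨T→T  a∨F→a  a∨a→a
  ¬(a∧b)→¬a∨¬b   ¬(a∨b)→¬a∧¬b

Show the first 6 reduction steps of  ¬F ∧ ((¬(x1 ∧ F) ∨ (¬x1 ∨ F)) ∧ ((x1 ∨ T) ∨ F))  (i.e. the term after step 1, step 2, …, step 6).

Answer: after 6 steps: T ∧ ((x1 ∨ T) ∨ F)

Working:
  start: ¬F ∧ ((¬(x1 ∧ F) ∨ (¬x1 ∨ F)) ∧ ((x1 ∨ T) ∨ F))
  →1  T ∧ ((¬(x1 ∧ F) ∨ (¬x1 ∨ F)) ∧ ((x1 ∨ T) ∨ F))
  →2  (¬(x1 ∧ F) ∨ (¬x1 ∨ F)) ∧ ((x1 ∨ T) ∨ F)
  →3  ((¬x1 ∨ ¬F) ∨ (¬x1 ∨ F)) ∧ ((x1 ∨ T) ∨ F)
  →4  ((¬x1 ∨ T) ∨ (¬x1 ∨ F)) ∧ ((x1 ∨ T) ∨ F)
  →5  (T ∨ (¬x1 ∨ F)) ∧ ((x1 ∨ T) ∨ F)
  →6  T ∧ ((x1 ∨ T) ∨ F)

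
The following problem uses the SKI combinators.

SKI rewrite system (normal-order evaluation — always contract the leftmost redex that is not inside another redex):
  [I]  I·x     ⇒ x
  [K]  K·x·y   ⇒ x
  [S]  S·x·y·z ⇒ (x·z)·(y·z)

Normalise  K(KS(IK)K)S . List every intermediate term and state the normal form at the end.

  start: K(KS(IK)K)S
  step 1: KS(IK)K
  step 2: SK

Answer: normal form = SK  (in 2 steps)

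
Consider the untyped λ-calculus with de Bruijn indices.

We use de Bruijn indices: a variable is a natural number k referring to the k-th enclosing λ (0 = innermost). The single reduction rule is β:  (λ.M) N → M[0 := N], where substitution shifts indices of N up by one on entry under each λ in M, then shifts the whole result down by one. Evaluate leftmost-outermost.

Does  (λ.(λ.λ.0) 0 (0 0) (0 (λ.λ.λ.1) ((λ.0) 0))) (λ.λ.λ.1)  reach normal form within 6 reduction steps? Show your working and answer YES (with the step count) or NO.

Answer: NO — after 6 steps the term is λ.(λ.λ.1) ((λ.0) (λ.λ.λ.1)), not yet normal

Reduction:
  start: (λ.(λ.λ.0) 0 (0 0) (0 (λ.λ.λ.1) ((λ.0) 0))) (λ.λ.λ.1)
  step 1: (λ.λ.0) (λ.λ.λ.1) ((λ.λ.λ.1) (λ.λ.λ.1)) ((λ.λ.λ.1) (λ.λ.λ.1) ((λ.0) (λ.λ.λ.1)))
  step 2: (λ.0) ((λ.λ.λ.1) (λ.λ.λ.1)) ((λ.λ.λ.1) (λ.λ.λ.1) ((λ.0) (λ.λ.λ.1)))
  step 3: (λ.λ.λ.1) (λ.λ.λ.1) ((λ.λ.λ.1) (λ.λ.λ.1) ((λ.0) (λ.λ.λ.1)))
  step 4: (λ.λ.1) ((λ.λ.λ.1) (λ.λ.λ.1) ((λ.0) (λ.λ.λ.1)))
  step 5: λ.(λ.λ.λ.1) (λ.λ.λ.1) ((λ.0) (λ.λ.λ.1))
  step 6: λ.(λ.λ.1) ((λ.0) (λ.λ.λ.1))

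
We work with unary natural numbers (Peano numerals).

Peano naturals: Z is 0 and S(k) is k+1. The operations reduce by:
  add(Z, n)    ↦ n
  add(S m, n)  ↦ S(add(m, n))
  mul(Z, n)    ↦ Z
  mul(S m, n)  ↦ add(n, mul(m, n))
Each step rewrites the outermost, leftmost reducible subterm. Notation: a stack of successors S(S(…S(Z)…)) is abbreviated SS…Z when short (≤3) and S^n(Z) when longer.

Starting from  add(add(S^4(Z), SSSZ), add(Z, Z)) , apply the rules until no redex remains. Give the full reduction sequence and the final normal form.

  start: add(add(S^4(Z), SSSZ), add(Z, Z))
  [1] add(S(add(SSSZ, SSSZ)), add(Z, Z))
  [2] S(add(add(SSSZ, SSSZ), add(Z, Z)))
  [3] S(add(S(add(SSZ, SSSZ)), add(Z, Z)))
  [4] S(S(add(add(SSZ, SSSZ), add(Z, Z))))
  [5] S(S(add(S(add(SZ, SSSZ)), add(Z, Z))))
  [6] S(S(S(add(add(SZ, SSSZ), add(Z, Z)))))
  [7] S(S(S(add(S(add(Z, SSSZ)), add(Z, Z)))))
  [8] S(S(S(S(add(add(Z, SSSZ), add(Z, Z))))))
  [9] S(S(S(S(add(SSSZ, add(Z, Z))))))
  [10] S(S(S(S(S(add(SSZ, add(Z, Z)))))))
  [11] S(S(S(S(S(S(add(SZ, add(Z, Z))))))))
  [12] S(S(S(S(S(S(S(add(Z, add(Z, Z)))))))))
  [13] S(S(S(S(S(S(S(add(Z, Z))))))))
  [14] S^7(Z)

Answer: normal form = S^7(Z)  (in 14 steps)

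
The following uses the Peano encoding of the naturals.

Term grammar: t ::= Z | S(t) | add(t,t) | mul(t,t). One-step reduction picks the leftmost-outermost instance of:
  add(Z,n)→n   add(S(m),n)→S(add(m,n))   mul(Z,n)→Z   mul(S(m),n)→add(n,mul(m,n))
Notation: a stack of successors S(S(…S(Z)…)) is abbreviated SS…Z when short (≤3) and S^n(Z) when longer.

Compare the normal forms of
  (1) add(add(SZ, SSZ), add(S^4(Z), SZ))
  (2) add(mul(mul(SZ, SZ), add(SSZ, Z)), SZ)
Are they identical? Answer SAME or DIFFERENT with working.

Answer: DIFFERENT — A ⇓ S^8(Z), B ⇓ SSSZ

Derivation:
Term A:
  start: add(add(SZ, SSZ), add(S^4(Z), SZ))
  [1] add(S(add(Z, SSZ)), add(S^4(Z), SZ))
  [2] S(add(add(Z, SSZ), add(S^4(Z), SZ)))
  [3] S(add(SSZ, add(S^4(Z), SZ)))
  [4] S(S(add(SZ, add(S^4(Z), SZ))))
  [5] S(S(S(add(Z, add(S^4(Z), SZ)))))
  [6] S(S(S(add(S^4(Z), SZ))))
  [7] S(S(S(S(add(SSSZ, SZ)))))
  [8] S(S(S(S(S(add(SSZ, SZ))))))
  [9] S(S(S(S(S(S(add(SZ, SZ)))))))
  [10] S(S(S(S(S(S(S(add(Z, SZ))))))))
  [11] S^8(Z)

Term B:
  start: add(mul(mul(SZ, SZ), add(SSZ, Z)), SZ)
  [1] add(mul(add(SZ, mul(Z, SZ)), add(SSZ, Z)), SZ)
  [2] add(mul(S(add(Z, mul(Z, SZ))), add(SSZ, Z)), SZ)
  [3] add(add(add(SSZ, Z), mul(add(Z, mul(Z, SZ)), add(SSZ, Z))), SZ)
  [4] add(add(S(add(SZ, Z)), mul(add(Z, mul(Z, SZ)), add(SSZ, Z))), SZ)
  [5] add(S(add(add(SZ, Z), mul(add(Z, mul(Z, SZ)), add(SSZ, Z)))), SZ)
  [6] S(add(add(add(SZ, Z), mul(add(Z, mul(Z, SZ)), add(SSZ, Z))), SZ))
  [7] S(add(add(S(add(Z, Z)), mul(add(Z, mul(Z, SZ)), add(SSZ, Z))), SZ))
  [8] S(add(S(add(add(Z, Z), mul(add(Z, mul(Z, SZ)), add(SSZ, Z)))), SZ))
  [9] S(S(add(add(add(Z, Z), mul(add(Z, mul(Z, SZ)), add(SSZ, Z))), SZ)))
  [10] S(S(add(add(Z, mul(add(Z, mul(Z, SZ)), add(SSZ, Z))), SZ)))
  [11] S(S(add(mul(add(Z, mul(Z, SZ)), add(SSZ, Z)), SZ)))
  [12] S(S(add(mul(mul(Z, SZ), add(SSZ, Z)), SZ)))
  [13] S(S(add(mul(Z, add(SSZ, Z)), SZ)))
  [14] S(S(add(Z, SZ)))
  [15] SSSZ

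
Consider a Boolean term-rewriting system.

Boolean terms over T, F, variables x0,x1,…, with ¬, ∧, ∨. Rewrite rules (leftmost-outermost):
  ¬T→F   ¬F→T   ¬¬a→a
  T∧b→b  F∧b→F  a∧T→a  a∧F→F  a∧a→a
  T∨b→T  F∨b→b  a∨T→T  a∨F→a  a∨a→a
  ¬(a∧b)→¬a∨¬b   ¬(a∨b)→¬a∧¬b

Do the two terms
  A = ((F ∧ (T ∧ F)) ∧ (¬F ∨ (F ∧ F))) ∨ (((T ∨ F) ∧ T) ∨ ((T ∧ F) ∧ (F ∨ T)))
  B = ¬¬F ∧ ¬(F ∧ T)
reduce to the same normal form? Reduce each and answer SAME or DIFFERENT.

Answer: DIFFERENT — A ⇓ T, B ⇓ F

Reduction:
Term A:
  start: ((F ∧ (T ∧ F)) ∧ (¬F ∨ (F ∧ F))) ∨ (((T ∨ F) ∧ T) ∨ ((T ∧ F) ∧ (F ∨ T)))
  [1] (F ∧ (¬F ∨ (F ∧ F))) ∨ (((T ∨ F) ∧ T) ∨ ((T ∧ F) ∧ (F ∨ T)))
  [2] F ∨ (((T ∨ F) ∧ T) ∨ ((T ∧ F) ∧ (F ∨ T)))
  [3] ((T ∨ F) ∧ T) ∨ ((T ∧ F) ∧ (F ∨ T))
  [4] (T ∨ F) ∨ ((T ∧ F) ∧ (F ∨ T))
  [5] T ∨ ((T ∧ F) ∧ (F ∨ T))
  [6] T

Term B:
  start: ¬¬F ∧ ¬(F ∧ T)
  [1] F ∧ ¬(F ∧ T)
  [2] F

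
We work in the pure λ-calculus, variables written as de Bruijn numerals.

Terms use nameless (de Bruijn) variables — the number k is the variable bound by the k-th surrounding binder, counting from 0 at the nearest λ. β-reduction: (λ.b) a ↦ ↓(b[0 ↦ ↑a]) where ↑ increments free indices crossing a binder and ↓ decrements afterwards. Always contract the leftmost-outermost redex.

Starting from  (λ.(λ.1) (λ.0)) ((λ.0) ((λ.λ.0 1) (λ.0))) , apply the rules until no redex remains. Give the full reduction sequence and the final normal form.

Answer: normal form = λ.0 (λ.0)  (in 4 steps)

Reduction:
  start: (λ.(λ.1) (λ.0)) ((λ.0) ((λ.λ.0 1) (λ.0)))
  [1] (λ.(λ.0) ((λ.λ.0 1) (λ.0))) (λ.0)
  [2] (λ.0) ((λ.λ.0 1) (λ.0))
  [3] (λ.λ.0 1) (λ.0)
  [4] λ.0 (λ.0)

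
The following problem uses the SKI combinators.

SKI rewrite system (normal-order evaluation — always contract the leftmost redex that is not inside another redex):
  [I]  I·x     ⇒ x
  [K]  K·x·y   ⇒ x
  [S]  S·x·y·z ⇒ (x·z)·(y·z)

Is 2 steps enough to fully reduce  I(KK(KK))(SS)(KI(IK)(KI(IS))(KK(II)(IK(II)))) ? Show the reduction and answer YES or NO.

Answer: NO — after 2 steps the term is K(SS)(KI(IK)(KI(IS))(KK(II)(IK(II)))), not yet normal

Reduction:
  start: I(KK(KK))(SS)(KI(IK)(KI(IS))(KK(II)(IK(II))))
  step 1: KK(KK)(SS)(KI(IK)(KI(IS))(KK(II)(IK(II))))
  step 2: K(SS)(KI(IK)(KI(IS))(KK(II)(IK(II))))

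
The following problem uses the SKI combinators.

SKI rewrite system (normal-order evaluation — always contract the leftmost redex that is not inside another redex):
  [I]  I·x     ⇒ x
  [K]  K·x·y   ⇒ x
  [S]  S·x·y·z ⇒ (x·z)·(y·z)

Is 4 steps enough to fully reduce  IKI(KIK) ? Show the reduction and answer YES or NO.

Answer: YES — reaches normal form I in 2 ≤ 4 steps

Working:
  start: IKI(KIK)
  →1  KI(KIK)
  →2  I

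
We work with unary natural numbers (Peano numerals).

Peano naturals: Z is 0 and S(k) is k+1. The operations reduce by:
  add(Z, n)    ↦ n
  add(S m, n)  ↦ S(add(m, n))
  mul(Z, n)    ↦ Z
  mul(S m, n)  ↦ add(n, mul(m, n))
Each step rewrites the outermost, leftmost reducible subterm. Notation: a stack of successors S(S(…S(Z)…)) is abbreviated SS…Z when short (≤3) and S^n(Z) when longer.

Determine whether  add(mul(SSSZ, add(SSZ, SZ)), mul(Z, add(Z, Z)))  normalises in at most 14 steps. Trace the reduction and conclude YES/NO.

  start: add(mul(SSSZ, add(SSZ, SZ)), mul(Z, add(Z, Z)))
  [1] add(add(add(SSZ, SZ), mul(SSZ, add(SSZ, SZ))), mul(Z, add(Z, Z)))
  [2] add(add(S(add(SZ, SZ)), mul(SSZ, add(SSZ, SZ))), mul(Z, add(Z, Z)))
  [3] add(S(add(add(SZ, SZ), mul(SSZ, add(SSZ, SZ)))), mul(Z, add(Z, Z)))
  [4] S(add(add(add(SZ, SZ), mul(SSZ, add(SSZ, SZ))), mul(Z, add(Z, Z))))
  [5] S(add(add(S(add(Z, SZ)), mul(SSZ, add(SSZ, SZ))), mul(Z, add(Z, Z))))
  [6] S(add(S(add(add(Z, SZ), mul(SSZ, add(SSZ, SZ)))), mul(Z, add(Z, Z))))
  [7] S(S(add(add(add(Z, SZ), mul(SSZ, add(SSZ, SZ))), mul(Z, add(Z, Z)))))
  [8] S(S(add(add(SZ, mul(SSZ, add(SSZ, SZ))), mul(Z, add(Z, Z)))))
  [9] S(S(add(S(add(Z, mul(SSZ, add(SSZ, SZ)))), mul(Z, add(Z, Z)))))
  [10] S(S(S(add(add(Z, mul(SSZ, add(SSZ, SZ))), mul(Z, add(Z, Z))))))
  [11] S(S(S(add(mul(SSZ, add(SSZ, SZ)), mul(Z, add(Z, Z))))))
  [12] S(S(S(add(add(add(SSZ, SZ), mul(SZ, add(SSZ, SZ))), mul(Z, add(Z, Z))))))
  [13] S(S(S(add(add(S(add(SZ, SZ)), mul(SZ, add(SSZ, SZ))), mul(Z, add(Z, Z))))))
  [14] S(S(S(add(S(add(add(SZ, SZ), mul(SZ, add(SSZ, SZ)))), mul(Z, add(Z, Z))))))

Answer: NO — after 14 steps the term is S(S(S(add(S(add(add(SZ, SZ), mul(SZ, add(SSZ, SZ)))), mul(Z, add(Z, Z)))))), not yet normal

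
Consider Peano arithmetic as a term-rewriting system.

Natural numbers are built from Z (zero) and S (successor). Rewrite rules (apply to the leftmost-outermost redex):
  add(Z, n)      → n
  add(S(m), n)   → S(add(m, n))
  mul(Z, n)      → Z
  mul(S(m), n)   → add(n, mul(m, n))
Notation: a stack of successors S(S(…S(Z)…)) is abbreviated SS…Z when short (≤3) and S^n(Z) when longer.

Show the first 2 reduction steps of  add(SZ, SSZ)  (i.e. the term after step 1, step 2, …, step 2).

Answer: after 2 steps: SSSZ

Working:
  start: add(SZ, SSZ)
  [1] S(add(Z, SSZ))
  [2] SSSZ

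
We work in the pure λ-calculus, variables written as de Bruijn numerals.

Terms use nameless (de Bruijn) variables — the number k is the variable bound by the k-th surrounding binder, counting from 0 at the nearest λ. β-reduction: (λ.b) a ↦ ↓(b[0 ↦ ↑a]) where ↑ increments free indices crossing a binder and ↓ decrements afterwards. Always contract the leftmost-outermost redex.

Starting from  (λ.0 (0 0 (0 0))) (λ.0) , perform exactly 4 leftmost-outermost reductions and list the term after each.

  start: (λ.0 (0 0 (0 0))) (λ.0)
  step 1: (λ.0) ((λ.0) (λ.0) ((λ.0) (λ.0)))
  step 2: (λ.0) (λ.0) ((λ.0) (λ.0))
  step 3: (λ.0) ((λ.0) (λ.0))
  step 4: (λ.0) (λ.0)

Answer: after 4 steps: (λ.0) (λ.0)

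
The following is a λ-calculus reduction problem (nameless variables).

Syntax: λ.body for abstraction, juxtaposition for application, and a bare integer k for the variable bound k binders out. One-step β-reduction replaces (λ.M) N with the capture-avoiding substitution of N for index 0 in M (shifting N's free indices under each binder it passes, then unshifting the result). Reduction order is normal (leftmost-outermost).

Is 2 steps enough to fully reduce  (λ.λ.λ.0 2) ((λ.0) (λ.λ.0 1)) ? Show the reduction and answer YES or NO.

Answer: YES — reaches normal form λ.λ.0 (λ.λ.0 1) in 2 ≤ 2 steps

Working:
  start: (λ.λ.λ.0 2) ((λ.0) (λ.λ.0 1))
  step 1: λ.λ.0 ((λ.0) (λ.λ.0 1))
  step 2: λ.λ.0 (λ.λ.0 1)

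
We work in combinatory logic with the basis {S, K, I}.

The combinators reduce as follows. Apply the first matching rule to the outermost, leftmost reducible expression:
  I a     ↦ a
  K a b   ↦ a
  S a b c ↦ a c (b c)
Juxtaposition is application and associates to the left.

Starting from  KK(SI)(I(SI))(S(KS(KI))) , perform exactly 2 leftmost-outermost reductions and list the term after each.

  start: KK(SI)(I(SI))(S(KS(KI)))
  step 1: K(I(SI))(S(KS(KI)))
  step 2: I(SI)

Answer: after 2 steps: I(SI)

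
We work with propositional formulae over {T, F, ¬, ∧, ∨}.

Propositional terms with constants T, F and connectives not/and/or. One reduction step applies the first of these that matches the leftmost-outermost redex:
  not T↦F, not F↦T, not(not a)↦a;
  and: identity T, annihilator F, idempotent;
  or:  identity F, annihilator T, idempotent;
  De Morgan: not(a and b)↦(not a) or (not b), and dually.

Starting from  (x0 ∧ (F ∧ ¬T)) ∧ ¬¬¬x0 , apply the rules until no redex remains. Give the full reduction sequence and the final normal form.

Answer: normal form = F  (in 3 steps)

Reduction:
  start: (x0 ∧ (F ∧ ¬T)) ∧ ¬¬¬x0
  step 1: (x0 ∧ F) ∧ ¬¬¬x0
  step 2: F ∧ ¬¬¬x0
  step 3: F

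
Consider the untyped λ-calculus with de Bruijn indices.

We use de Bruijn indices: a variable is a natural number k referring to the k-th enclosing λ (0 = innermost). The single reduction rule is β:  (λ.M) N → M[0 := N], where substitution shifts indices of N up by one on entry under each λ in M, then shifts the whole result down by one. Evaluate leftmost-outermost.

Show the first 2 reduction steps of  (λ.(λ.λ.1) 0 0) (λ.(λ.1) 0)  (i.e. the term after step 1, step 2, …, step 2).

  start: (λ.(λ.λ.1) 0 0) (λ.(λ.1) 0)
  [1] (λ.λ.1) (λ.(λ.1) 0) (λ.(λ.1) 0)
  [2] (λ.λ.(λ.1) 0) (λ.(λ.1) 0)

Answer: after 2 steps: (λ.λ.(λ.1) 0) (λ.(λ.1) 0)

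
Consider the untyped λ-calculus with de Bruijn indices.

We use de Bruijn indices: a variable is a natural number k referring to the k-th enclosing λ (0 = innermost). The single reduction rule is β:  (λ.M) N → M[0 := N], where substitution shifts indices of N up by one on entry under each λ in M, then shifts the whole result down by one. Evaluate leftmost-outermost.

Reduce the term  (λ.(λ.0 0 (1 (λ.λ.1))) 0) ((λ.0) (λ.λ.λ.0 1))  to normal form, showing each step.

  start: (λ.(λ.0 0 (1 (λ.λ.1))) 0) ((λ.0) (λ.λ.λ.0 1))
  step 1: (λ.0 0 ((λ.0) (λ.λ.λ.0 1) (λ.λ.1))) ((λ.0) (λ.λ.λ.0 1))
  step 2: (λ.0) (λ.λ.λ.0 1) ((λ.0) (λ.λ.λ.0 1)) ((λ.0) (λ.λ.λ.0 1) (λ.λ.1))
  step 3: (λ.λ.λ.0 1) ((λ.0) (λ.λ.λ.0 1)) ((λ.0) (λ.λ.λ.0 1) (λ.λ.1))
  step 4: (λ.λ.0 1) ((λ.0) (λ.λ.λ.0 1) (λ.λ.1))
  step 5: λ.0 ((λ.0) (λ.λ.λ.0 1) (λ.λ.1))
  step 6: λ.0 ((λ.λ.λ.0 1) (λ.λ.1))
  step 7: λ.0 (λ.λ.0 1)

Answer: normal form = λ.0 (λ.λ.0 1)  (in 7 steps)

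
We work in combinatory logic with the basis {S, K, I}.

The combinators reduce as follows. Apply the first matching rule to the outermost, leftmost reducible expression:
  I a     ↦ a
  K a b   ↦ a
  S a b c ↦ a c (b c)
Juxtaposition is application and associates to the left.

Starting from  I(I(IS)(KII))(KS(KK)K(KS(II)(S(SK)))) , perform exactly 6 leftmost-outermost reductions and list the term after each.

  start: I(I(IS)(KII))(KS(KK)K(KS(II)(S(SK))))
  [1] I(IS)(KII)(KS(KK)K(KS(II)(S(SK))))
  [2] IS(KII)(KS(KK)K(KS(II)(S(SK))))
  [3] S(KII)(KS(KK)K(KS(II)(S(SK))))
  [4] SI(KS(KK)K(KS(II)(S(SK))))
  [5] SI(SK(KS(II)(S(SK))))
  [6] SI(SK(S(S(SK))))

Answer: after 6 steps: SI(SK(S(S(SK))))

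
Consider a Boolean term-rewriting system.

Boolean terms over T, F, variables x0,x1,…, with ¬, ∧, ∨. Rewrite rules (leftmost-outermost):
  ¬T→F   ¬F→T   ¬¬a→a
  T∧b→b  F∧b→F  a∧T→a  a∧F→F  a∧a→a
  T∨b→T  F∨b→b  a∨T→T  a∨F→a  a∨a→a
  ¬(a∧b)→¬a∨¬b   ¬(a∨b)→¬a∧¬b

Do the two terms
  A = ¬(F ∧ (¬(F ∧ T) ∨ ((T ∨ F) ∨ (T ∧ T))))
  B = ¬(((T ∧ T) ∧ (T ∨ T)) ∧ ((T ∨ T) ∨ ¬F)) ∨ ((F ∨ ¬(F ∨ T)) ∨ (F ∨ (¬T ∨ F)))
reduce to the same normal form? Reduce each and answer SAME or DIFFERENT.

Answer: DIFFERENT — A ⇓ T, B ⇓ F

Working:
Term A:
  start: ¬(F ∧ (¬(F ∧ T) ∨ ((T ∨ F) ∨ (T ∧ T))))
  step 1: ¬F ∨ ¬(¬(F ∧ T) ∨ ((T ∨ F) ∨ (T ∧ T)))
  step 2: T ∨ ¬(¬(F ∧ T) ∨ ((T ∨ F) ∨ (T ∧ T)))
  step 3: T

Term B:
  start: ¬(((T ∧ T) ∧ (T ∨ T)) ∧ ((T ∨ T) ∨ ¬F)) ∨ ((F ∨ ¬(F ∨ T)) ∨ (F ∨ (¬T ∨ F)))
  step 1: (¬((T ∧ T) ∧ (T ∨ T)) ∨ ¬((T ∨ T) ∨ ¬F)) ∨ ((F ∨ ¬(F ∨ T)) ∨ (F ∨ (¬T ∨ F)))
  step 2: ((¬(T ∧ T) ∨ ¬(T ∨ T)) ∨ ¬((T ∨ T) ∨ ¬F)) ∨ ((F ∨ ¬(F ∨ T)) ∨ (F ∨ (¬T ∨ F)))
  step 3: (((¬T ∨ ¬T) ∨ ¬(T ∨ T)) ∨ ¬((T ∨ T) ∨ ¬F)) ∨ ((F ∨ ¬(F ∨ T)) ∨ (F ∨ (¬T ∨ F)))
  step 4: ((¬T ∨ ¬(T ∨ T)) ∨ ¬((T ∨ T) ∨ ¬F)) ∨ ((F ∨ ¬(F ∨ T)) ∨ (F ∨ (¬T ∨ F)))
  step 5: ((F ∨ ¬(T ∨ T)) ∨ ¬((T ∨ T) ∨ ¬F)) ∨ ((F ∨ ¬(F ∨ T)) ∨ (F ∨ (¬T ∨ F)))
  step 6: (¬(T ∨ T) ∨ ¬((T ∨ T) ∨ ¬F)) ∨ ((F ∨ ¬(F ∨ T)) ∨ (F ∨ (¬T ∨ F)))
  step 7: ((¬T ∧ ¬T) ∨ ¬((T ∨ T) ∨ ¬F)) ∨ ((F ∨ ¬(F ∨ T)) ∨ (F ∨ (¬T ∨ F)))
  step 8: (¬T ∨ ¬((T ∨ T) ∨ ¬F)) ∨ ((F ∨ ¬(F ∨ T)) ∨ (F ∨ (¬T ∨ F)))
  step 9: (F ∨ ¬((T ∨ T) ∨ ¬F)) ∨ ((F ∨ ¬(F ∨ T)) ∨ (F ∨ (¬T ∨ F)))
  step 10: ¬((T ∨ T) ∨ ¬F) ∨ ((F ∨ ¬(F ∨ T)) ∨ (F ∨ (¬T ∨ F)))
  step 11: (¬(T ∨ T) ∧ ¬¬F) ∨ ((F ∨ ¬(F ∨ T)) ∨ (F ∨ (¬T ∨ F)))
  step 12: ((¬T ∧ ¬T) ∧ ¬¬F) ∨ ((F ∨ ¬(F ∨ T)) ∨ (F ∨ (¬T ∨ F)))
  step 13: (¬T ∧ ¬¬F) ∨ ((F ∨ ¬(F ∨ T)) ∨ (F ∨ (¬T ∨ F)))
  step 14: (F ∧ ¬¬F) ∨ ((F ∨ ¬(F ∨ T)) ∨ (F ∨ (¬T ∨ F)))
  step 15: F ∨ ((F ∨ ¬(F ∨ T)) ∨ (F ∨ (¬T ∨ F)))
  step 16: (F ∨ ¬(F ∨ T)) ∨ (F ∨ (¬T ∨ F))
  step 17: ¬(F ∨ T) ∨ (F ∨ (¬T ∨ F))
  step 18: (¬F ∧ ¬T) ∨ (F ∨ (¬T ∨ F))
  step 19: (T ∧ ¬T) ∨ (F ∨ (¬T ∨ F))
  step 20: ¬T ∨ (F ∨ (¬T ∨ F))
  step 21: F ∨ (F ∨ (¬T ∨ F))
  step 22: F ∨ (¬T ∨ F)
  step 23: ¬T ∨ F
  step 24: ¬T
  step 25: F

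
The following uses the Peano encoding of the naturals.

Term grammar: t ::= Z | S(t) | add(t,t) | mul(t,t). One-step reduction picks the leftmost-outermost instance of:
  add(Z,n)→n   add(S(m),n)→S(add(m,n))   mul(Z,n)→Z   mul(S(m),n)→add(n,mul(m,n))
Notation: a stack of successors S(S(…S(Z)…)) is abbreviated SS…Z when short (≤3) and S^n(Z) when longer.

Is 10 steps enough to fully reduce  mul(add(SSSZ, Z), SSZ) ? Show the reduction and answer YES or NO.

  start: mul(add(SSSZ, Z), SSZ)
  [1] mul(S(add(SSZ, Z)), SSZ)
  [2] add(SSZ, mul(add(SSZ, Z), SSZ))
  [3] S(add(SZ, mul(add(SSZ, Z), SSZ)))
  [4] S(S(add(Z, mul(add(SSZ, Z), SSZ))))
  [5] S(S(mul(add(SSZ, Z), SSZ)))
  [6] S(S(mul(S(add(SZ, Z)), SSZ)))
  [7] S(S(add(SSZ, mul(add(SZ, Z), SSZ))))
  [8] S(S(S(add(SZ, mul(add(SZ, Z), SSZ)))))
  [9] S(S(S(S(add(Z, mul(add(SZ, Z), SSZ))))))
  [10] S(S(S(S(mul(add(SZ, Z), SSZ)))))

Answer: NO — after 10 steps the term is S(S(S(S(mul(add(SZ, Z), SSZ))))), not yet normal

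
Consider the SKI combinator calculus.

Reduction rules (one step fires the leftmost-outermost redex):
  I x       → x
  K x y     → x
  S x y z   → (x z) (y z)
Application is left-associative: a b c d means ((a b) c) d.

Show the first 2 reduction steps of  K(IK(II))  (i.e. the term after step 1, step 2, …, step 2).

  start: K(IK(II))
  →1  K(K(II))
  →2  K(KI)

Answer: after 2 steps: K(KI)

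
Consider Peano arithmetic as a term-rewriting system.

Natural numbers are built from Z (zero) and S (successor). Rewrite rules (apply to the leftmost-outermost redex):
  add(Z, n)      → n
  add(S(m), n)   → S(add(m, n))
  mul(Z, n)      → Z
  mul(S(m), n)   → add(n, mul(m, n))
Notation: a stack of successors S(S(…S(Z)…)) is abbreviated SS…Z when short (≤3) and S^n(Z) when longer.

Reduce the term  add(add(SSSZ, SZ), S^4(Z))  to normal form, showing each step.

Answer: normal form = S^8(Z)  (in 9 steps)

Derivation:
  start: add(add(SSSZ, SZ), S^4(Z))
  step 1: add(S(add(SSZ, SZ)), S^4(Z))
  step 2: S(add(add(SSZ, SZ), S^4(Z)))
  step 3: S(add(S(add(SZ, SZ)), S^4(Z)))
  step 4: S(S(add(add(SZ, SZ), S^4(Z))))
  step 5: S(S(add(S(add(Z, SZ)), S^4(Z))))
  step 6: S(S(S(add(add(Z, SZ), S^4(Z)))))
  step 7: S(S(S(add(SZ, S^4(Z)))))
  step 8: S(S(S(S(add(Z, S^4(Z))))))
  step 9: S^8(Z)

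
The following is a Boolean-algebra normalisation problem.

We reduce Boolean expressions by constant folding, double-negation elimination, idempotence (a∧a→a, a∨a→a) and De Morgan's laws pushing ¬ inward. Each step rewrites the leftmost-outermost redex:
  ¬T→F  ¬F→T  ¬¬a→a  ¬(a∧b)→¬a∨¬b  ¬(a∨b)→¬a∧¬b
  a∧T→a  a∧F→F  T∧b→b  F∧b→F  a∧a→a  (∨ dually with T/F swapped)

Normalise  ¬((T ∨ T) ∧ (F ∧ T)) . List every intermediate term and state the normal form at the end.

  start: ¬((T ∨ T) ∧ (F ∧ T))
  [1] ¬(T ∨ T) ∨ ¬(F ∧ T)
  [2] (¬T ∧ ¬T) ∨ ¬(F ∧ T)
  [3] ¬T ∨ ¬(F ∧ T)
  [4] F ∨ ¬(F ∧ T)
  [5] ¬(F ∧ T)
  [6] ¬F ∨ ¬T
  [7] T ∨ ¬T
  [8] T

Answer: normal form = T  (in 8 steps)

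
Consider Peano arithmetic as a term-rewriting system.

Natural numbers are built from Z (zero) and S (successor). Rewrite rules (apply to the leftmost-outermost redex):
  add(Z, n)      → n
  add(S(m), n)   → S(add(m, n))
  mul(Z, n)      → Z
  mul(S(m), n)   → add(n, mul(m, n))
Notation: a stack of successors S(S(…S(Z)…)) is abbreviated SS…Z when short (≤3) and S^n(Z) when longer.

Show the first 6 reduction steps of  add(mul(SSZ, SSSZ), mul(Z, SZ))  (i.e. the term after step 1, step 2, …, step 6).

  start: add(mul(SSZ, SSSZ), mul(Z, SZ))
  step 1: add(add(SSSZ, mul(SZ, SSSZ)), mul(Z, SZ))
  step 2: add(S(add(SSZ, mul(SZ, SSSZ))), mul(Z, SZ))
  step 3: S(add(add(SSZ, mul(SZ, SSSZ)), mul(Z, SZ)))
  step 4: S(add(S(add(SZ, mul(SZ, SSSZ))), mul(Z, SZ)))
  step 5: S(S(add(add(SZ, mul(SZ, SSSZ)), mul(Z, SZ))))
  step 6: S(S(add(S(add(Z, mul(SZ, SSSZ))), mul(Z, SZ))))

Answer: after 6 steps: S(S(add(S(add(Z, mul(SZ, SSSZ))), mul(Z, SZ))))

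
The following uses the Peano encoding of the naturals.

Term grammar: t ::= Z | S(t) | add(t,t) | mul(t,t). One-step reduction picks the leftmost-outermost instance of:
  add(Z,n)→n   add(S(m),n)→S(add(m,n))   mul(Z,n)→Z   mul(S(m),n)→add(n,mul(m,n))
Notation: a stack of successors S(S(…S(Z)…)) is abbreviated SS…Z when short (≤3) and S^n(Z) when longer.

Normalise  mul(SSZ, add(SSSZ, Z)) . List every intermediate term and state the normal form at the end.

  start: mul(SSZ, add(SSSZ, Z))
  step 1: add(add(SSSZ, Z), mul(SZ, add(SSSZ, Z)))
  step 2: add(S(add(SSZ, Z)), mul(SZ, add(SSSZ, Z)))
  step 3: S(add(add(SSZ, Z), mul(SZ, add(SSSZ, Z))))
  step 4: S(add(S(add(SZ, Z)), mul(SZ, add(SSSZ, Z))))
  step 5: S(S(add(add(SZ, Z), mul(SZ, add(SSSZ, Z)))))
  step 6: S(S(add(S(add(Z, Z)), mul(SZ, add(SSSZ, Z)))))
  step 7: S(S(S(add(add(Z, Z), mul(SZ, add(SSSZ, Z))))))
  step 8: S(S(S(add(Z, mul(SZ, add(SSSZ, Z))))))
  step 9: S(S(S(mul(SZ, add(SSSZ, Z)))))
  step 10: S(S(S(add(add(SSSZ, Z), mul(Z, add(SSSZ, Z))))))
  step 11: S(S(S(add(S(add(SSZ, Z)), mul(Z, add(SSSZ, Z))))))
  step 12: S(S(S(S(add(add(SSZ, Z), mul(Z, add(SSSZ, Z)))))))
  step 13: S(S(S(S(add(S(add(SZ, Z)), mul(Z, add(SSSZ, Z)))))))
  step 14: S(S(S(S(S(add(add(SZ, Z), mul(Z, add(SSSZ, Z))))))))
  step 15: S(S(S(S(S(add(S(add(Z, Z)), mul(Z, add(SSSZ, Z))))))))
  step 16: S(S(S(S(S(S(add(add(Z, Z), mul(Z, add(SSSZ, Z)))))))))
  step 17: S(S(S(S(S(S(add(Z, mul(Z, add(SSSZ, Z)))))))))
  step 18: S(S(S(S(S(S(mul(Z, add(SSSZ, Z))))))))
  step 19: S^6(Z)

Answer: normal form = S^6(Z)  (in 19 steps)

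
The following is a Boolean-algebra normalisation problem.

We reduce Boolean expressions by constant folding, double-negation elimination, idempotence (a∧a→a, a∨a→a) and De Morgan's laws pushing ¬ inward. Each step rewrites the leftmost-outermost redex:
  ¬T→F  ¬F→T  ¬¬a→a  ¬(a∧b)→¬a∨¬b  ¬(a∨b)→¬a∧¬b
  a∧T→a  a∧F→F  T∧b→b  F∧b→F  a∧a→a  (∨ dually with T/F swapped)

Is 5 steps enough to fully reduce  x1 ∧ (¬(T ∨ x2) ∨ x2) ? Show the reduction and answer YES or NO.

  start: x1 ∧ (¬(T ∨ x2) ∨ x2)
  →1  x1 ∧ ((¬T ∧ ¬x2) ∨ x2)
  →2  x1 ∧ ((F ∧ ¬x2) ∨ x2)
  →3  x1 ∧ (F ∨ x2)
  →4  x1 ∧ x2

Answer: YES — reaches normal form x1 ∧ x2 in 4 ≤ 5 steps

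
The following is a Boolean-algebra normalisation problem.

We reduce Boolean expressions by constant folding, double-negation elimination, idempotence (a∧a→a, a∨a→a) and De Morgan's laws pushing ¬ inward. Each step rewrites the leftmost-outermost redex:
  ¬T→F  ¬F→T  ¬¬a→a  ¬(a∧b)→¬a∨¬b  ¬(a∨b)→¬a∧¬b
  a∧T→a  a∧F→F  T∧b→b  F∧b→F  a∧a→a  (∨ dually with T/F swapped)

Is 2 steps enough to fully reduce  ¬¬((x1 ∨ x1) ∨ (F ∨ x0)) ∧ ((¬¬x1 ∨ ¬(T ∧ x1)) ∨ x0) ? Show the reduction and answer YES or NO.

  start: ¬¬((x1 ∨ x1) ∨ (F ∨ x0)) ∧ ((¬¬x1 ∨ ¬(T ∧ x1)) ∨ x0)
  [1] ((x1 ∨ x1) ∨ (F ∨ x0)) ∧ ((¬¬x1 ∨ ¬(T ∧ x1)) ∨ x0)
  [2] (x1 ∨ (F ∨ x0)) ∧ ((¬¬x1 ∨ ¬(T ∧ x1)) ∨ x0)

Answer: NO — after 2 steps the term is (x1 ∨ (F ∨ x0)) ∧ ((¬¬x1 ∨ ¬(T ∧ x1)) ∨ x0), not yet normal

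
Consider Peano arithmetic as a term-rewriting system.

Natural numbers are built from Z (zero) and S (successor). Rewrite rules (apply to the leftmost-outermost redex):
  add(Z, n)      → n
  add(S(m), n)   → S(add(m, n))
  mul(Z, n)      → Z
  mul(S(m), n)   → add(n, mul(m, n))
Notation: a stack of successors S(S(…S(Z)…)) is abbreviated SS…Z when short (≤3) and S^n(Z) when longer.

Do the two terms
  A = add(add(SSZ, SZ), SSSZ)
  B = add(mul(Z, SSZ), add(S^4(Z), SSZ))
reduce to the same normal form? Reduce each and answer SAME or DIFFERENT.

Answer: SAME — A ⇓ S^6(Z), B ⇓ S^6(Z)

Reduction:
Term A:
  start: add(add(SSZ, SZ), SSSZ)
  step 1: add(S(add(SZ, SZ)), SSSZ)
  step 2: S(add(add(SZ, SZ), SSSZ))
  step 3: S(add(S(add(Z, SZ)), SSSZ))
  step 4: S(S(add(add(Z, SZ), SSSZ)))
  step 5: S(S(add(SZ, SSSZ)))
  step 6: S(S(S(add(Z, SSSZ))))
  step 7: S^6(Z)

Term B:
  start: add(mul(Z, SSZ), add(S^4(Z), SSZ))
  step 1: add(Z, add(S^4(Z), SSZ))
  step 2: add(S^4(Z), SSZ)
  step 3: S(add(SSSZ, SSZ))
  step 4: S(S(add(SSZ, SSZ)))
  step 5: S(S(S(add(SZ, SSZ))))
  step 6: S(S(S(S(add(Z, SSZ)))))
  step 7: S^6(Z)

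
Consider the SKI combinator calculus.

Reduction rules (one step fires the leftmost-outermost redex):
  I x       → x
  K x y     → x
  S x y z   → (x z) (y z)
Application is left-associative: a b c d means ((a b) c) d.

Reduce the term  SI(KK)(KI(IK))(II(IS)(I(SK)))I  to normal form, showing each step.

Answer: normal form = S(SK)  (in 10 steps)

Derivation:
  start: SI(KK)(KI(IK))(II(IS)(I(SK)))I
  →1  I(KI(IK))(KK(KI(IK)))(II(IS)(I(SK)))I
  →2  KI(IK)(KK(KI(IK)))(II(IS)(I(SK)))I
  →3  I(KK(KI(IK)))(II(IS)(I(SK)))I
  →4  KK(KI(IK))(II(IS)(I(SK)))I
  →5  K(II(IS)(I(SK)))I
  →6  II(IS)(I(SK))
  →7  I(IS)(I(SK))
  →8  IS(I(SK))
  →9  S(I(SK))
  →10  S(SK)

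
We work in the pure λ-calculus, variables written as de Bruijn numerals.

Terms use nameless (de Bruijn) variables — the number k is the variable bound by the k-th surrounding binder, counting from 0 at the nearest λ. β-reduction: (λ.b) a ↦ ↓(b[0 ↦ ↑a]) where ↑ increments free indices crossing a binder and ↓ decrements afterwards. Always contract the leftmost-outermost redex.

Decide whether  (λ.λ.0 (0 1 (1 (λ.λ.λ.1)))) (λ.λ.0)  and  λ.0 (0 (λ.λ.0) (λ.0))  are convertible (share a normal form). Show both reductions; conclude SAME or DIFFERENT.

Answer: SAME — A ⇓ λ.0 (0 (λ.λ.0) (λ.0)), B ⇓ λ.0 (0 (λ.λ.0) (λ.0))

Derivation:
Term A:
  start: (λ.λ.0 (0 1 (1 (λ.λ.λ.1)))) (λ.λ.0)
  [1] λ.0 (0 (λ.λ.0) ((λ.λ.0) (λ.λ.λ.1)))
  [2] λ.0 (0 (λ.λ.0) (λ.0))

Term B:
  start: λ.0 (0 (λ.λ.0) (λ.0))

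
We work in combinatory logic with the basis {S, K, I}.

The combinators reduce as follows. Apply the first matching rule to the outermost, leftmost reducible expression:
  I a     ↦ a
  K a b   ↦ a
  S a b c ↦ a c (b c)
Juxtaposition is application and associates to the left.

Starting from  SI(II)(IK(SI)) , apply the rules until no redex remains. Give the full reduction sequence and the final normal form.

  start: SI(II)(IK(SI))
  [1] I(IK(SI))(II(IK(SI)))
  [2] IK(SI)(II(IK(SI)))
  [3] K(SI)(II(IK(SI)))
  [4] SI

Answer: normal form = SI  (in 4 steps)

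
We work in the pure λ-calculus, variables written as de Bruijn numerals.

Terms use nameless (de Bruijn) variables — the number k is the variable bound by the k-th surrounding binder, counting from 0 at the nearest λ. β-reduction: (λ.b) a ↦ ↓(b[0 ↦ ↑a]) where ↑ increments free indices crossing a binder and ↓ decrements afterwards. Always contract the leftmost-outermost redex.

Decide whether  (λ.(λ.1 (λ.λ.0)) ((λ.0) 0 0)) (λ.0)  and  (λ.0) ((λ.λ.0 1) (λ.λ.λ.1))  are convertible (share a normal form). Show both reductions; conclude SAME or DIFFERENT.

Term A:
  start: (λ.(λ.1 (λ.λ.0)) ((λ.0) 0 0)) (λ.0)
  →1  (λ.(λ.0) (λ.λ.0)) ((λ.0) (λ.0) (λ.0))
  →2  (λ.0) (λ.λ.0)
  →3  λ.λ.0

Term B:
  start: (λ.0) ((λ.λ.0 1) (λ.λ.λ.1))
  →1  (λ.λ.0 1) (λ.λ.λ.1)
  →2  λ.0 (λ.λ.λ.1)

Answer: DIFFERENT — A ⇓ λ.λ.0, B ⇓ λ.0 (λ.λ.λ.1)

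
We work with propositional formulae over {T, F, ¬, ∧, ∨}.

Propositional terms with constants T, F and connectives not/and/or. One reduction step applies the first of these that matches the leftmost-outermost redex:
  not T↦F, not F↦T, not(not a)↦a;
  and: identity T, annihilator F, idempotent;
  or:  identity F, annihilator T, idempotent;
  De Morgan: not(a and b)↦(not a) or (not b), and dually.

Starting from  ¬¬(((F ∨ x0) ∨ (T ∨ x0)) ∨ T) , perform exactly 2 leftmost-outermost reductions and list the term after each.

  start: ¬¬(((F ∨ x0) ∨ (T ∨ x0)) ∨ T)
  step 1: ((F ∨ x0) ∨ (T ∨ x0)) ∨ T
  step 2: T

Answer: after 2 steps: T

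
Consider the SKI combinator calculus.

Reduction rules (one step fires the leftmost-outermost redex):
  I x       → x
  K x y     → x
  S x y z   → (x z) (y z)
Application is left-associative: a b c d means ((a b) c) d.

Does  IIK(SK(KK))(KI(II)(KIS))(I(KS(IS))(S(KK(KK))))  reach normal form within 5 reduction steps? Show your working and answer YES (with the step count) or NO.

  start: IIK(SK(KK))(KI(II)(KIS))(I(KS(IS))(S(KK(KK))))
  step 1: IK(SK(KK))(KI(II)(KIS))(I(KS(IS))(S(KK(KK))))
  step 2: K(SK(KK))(KI(II)(KIS))(I(KS(IS))(S(KK(KK))))
  step 3: SK(KK)(I(KS(IS))(S(KK(KK))))
  step 4: K(I(KS(IS))(S(KK(KK))))(KK(I(KS(IS))(S(KK(KK)))))
  step 5: I(KS(IS))(S(KK(KK)))

Answer: NO — after 5 steps the term is I(KS(IS))(S(KK(KK))), not yet normal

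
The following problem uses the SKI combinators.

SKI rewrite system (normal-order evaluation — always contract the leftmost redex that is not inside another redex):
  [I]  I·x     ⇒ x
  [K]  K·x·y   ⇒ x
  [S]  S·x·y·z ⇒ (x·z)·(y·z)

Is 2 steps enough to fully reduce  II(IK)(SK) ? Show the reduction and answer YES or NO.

  start: II(IK)(SK)
  step 1: I(IK)(SK)
  step 2: IK(SK)

Answer: NO — after 2 steps the term is IK(SK), not yet normal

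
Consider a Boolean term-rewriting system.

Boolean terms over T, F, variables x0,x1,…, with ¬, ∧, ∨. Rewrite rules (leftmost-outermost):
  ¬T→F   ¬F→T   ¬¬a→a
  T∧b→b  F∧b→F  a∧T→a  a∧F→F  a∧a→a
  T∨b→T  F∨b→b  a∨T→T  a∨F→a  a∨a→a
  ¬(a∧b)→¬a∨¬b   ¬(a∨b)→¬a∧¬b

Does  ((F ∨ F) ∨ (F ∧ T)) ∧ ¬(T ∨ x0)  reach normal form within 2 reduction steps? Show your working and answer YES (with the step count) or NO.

  start: ((F ∨ F) ∨ (F ∧ T)) ∧ ¬(T ∨ x0)
  step 1: (F ∨ (F ∧ T)) ∧ ¬(T ∨ x0)
  step 2: (F ∧ T) ∧ ¬(T ∨ x0)

Answer: NO — after 2 steps the term is (F ∧ T) ∧ ¬(T ∨ x0), not yet normal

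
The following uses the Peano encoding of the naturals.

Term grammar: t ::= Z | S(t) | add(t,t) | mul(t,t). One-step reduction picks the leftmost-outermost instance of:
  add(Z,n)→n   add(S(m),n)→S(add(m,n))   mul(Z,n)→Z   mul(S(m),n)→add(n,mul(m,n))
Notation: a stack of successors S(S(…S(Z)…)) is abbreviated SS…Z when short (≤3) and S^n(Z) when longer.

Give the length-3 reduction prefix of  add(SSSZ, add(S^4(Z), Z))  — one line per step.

  start: add(SSSZ, add(S^4(Z), Z))
  [1] S(add(SSZ, add(S^4(Z), Z)))
  [2] S(S(add(SZ, add(S^4(Z), Z))))
  [3] S(S(S(add(Z, add(S^4(Z), Z)))))

Answer: after 3 steps: S(S(S(add(Z, add(S^4(Z), Z)))))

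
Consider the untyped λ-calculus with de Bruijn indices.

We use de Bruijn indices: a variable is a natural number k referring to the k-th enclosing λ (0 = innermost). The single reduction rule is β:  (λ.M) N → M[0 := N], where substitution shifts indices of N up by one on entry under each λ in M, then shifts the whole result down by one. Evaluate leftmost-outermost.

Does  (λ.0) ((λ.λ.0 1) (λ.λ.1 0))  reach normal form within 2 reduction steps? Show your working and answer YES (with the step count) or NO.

  start: (λ.0) ((λ.λ.0 1) (λ.λ.1 0))
  step 1: (λ.λ.0 1) (λ.λ.1 0)
  step 2: λ.0 (λ.λ.1 0)

Answer: YES — reaches normal form λ.0 (λ.λ.1 0) in 2 ≤ 2 steps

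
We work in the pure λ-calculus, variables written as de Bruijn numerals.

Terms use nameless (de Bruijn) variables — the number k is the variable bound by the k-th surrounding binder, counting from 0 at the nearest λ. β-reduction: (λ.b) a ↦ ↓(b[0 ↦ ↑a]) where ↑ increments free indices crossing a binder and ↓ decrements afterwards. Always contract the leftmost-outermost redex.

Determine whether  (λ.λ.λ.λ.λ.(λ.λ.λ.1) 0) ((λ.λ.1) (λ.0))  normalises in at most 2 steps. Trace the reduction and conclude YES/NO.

  start: (λ.λ.λ.λ.λ.(λ.λ.λ.1) 0) ((λ.λ.1) (λ.0))
  →1  λ.λ.λ.λ.(λ.λ.λ.1) 0
  →2  λ.λ.λ.λ.λ.λ.1

Answer: YES — reaches normal form λ.λ.λ.λ.λ.λ.1 in 2 ≤ 2 steps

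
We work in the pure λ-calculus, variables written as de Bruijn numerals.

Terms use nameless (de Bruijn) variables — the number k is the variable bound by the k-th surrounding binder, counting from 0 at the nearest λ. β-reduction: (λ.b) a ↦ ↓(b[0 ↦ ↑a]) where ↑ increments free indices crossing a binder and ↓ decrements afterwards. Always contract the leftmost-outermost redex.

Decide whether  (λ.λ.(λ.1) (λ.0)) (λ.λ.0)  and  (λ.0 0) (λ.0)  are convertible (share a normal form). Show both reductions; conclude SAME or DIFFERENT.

Answer: SAME — A ⇓ λ.0, B ⇓ λ.0

Reduction:
Term A:
  start: (λ.λ.(λ.1) (λ.0)) (λ.λ.0)
  step 1: λ.(λ.1) (λ.0)
  step 2: λ.0

Term B:
  start: (λ.0 0) (λ.0)
  step 1: (λ.0) (λ.0)
  step 2: λ.0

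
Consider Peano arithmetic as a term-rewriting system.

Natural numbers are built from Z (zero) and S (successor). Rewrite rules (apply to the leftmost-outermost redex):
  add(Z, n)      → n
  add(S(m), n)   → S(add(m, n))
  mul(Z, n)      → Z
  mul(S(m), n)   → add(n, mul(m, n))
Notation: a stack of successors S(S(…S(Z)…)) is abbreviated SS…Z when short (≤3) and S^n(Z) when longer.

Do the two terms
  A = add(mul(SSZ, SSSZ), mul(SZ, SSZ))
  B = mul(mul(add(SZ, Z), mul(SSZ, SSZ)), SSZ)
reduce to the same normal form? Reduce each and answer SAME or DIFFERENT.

Answer: SAME — A ⇓ S^8(Z), B ⇓ S^8(Z)

Working:
Term A:
  start: add(mul(SSZ, SSSZ), mul(SZ, SSZ))
  [1] add(add(SSSZ, mul(SZ, SSSZ)), mul(SZ, SSZ))
  [2] add(S(add(SSZ, mul(SZ, SSSZ))), mul(SZ, SSZ))
  [3] S(add(add(SSZ, mul(SZ, SSSZ)), mul(SZ, SSZ)))
  [4] S(add(S(add(SZ, mul(SZ, SSSZ))), mul(SZ, SSZ)))
  [5] S(S(add(add(SZ, mul(SZ, SSSZ)), mul(SZ, SSZ))))
  [6] S(S(add(S(add(Z, mul(SZ, SSSZ))), mul(SZ, SSZ))))
  [7] S(S(S(add(add(Z, mul(SZ, SSSZ)), mul(SZ, SSZ)))))
  [8] S(S(S(add(mul(SZ, SSSZ), mul(SZ, SSZ)))))
  [9] S(S(S(add(add(SSSZ, mul(Z, SSSZ)), mul(SZ, SSZ)))))
  [10] S(S(S(add(S(add(SSZ, mul(Z, SSSZ))), mul(SZ, SSZ)))))
  [11] S(S(S(S(add(add(SSZ, mul(Z, SSSZ)), mul(SZ, SSZ))))))
  [12] S(S(S(S(add(S(add(SZ, mul(Z, SSSZ))), mul(SZ, SSZ))))))
  [13] S(S(S(S(S(add(add(SZ, mul(Z, SSSZ)), mul(SZ, SSZ)))))))
  [14] S(S(S(S(S(add(S(add(Z, mul(Z, SSSZ))), mul(SZ, SSZ)))))))
  [15] S(S(S(S(S(S(add(add(Z, mul(Z, SSSZ)), mul(SZ, SSZ))))))))
  [16] S(S(S(S(S(S(add(mul(Z, SSSZ), mul(SZ, SSZ))))))))
  [17] S(S(S(S(S(S(add(Z, mul(SZ, SSZ))))))))
  [18] S(S(S(S(S(S(mul(SZ, SSZ)))))))
  [19] S(S(S(S(S(S(add(SSZ, mul(Z, SSZ))))))))
  [20] S(S(S(S(S(S(S(add(SZ, mul(Z, SSZ)))))))))
  [21] S(S(S(S(S(S(S(S(add(Z, mul(Z, SSZ))))))))))
  [22] S(S(S(S(S(S(S(S(mul(Z, SSZ)))))))))
  [23] S^8(Z)

Term B:
  start: mul(mul(add(SZ, Z), mul(SSZ, SSZ)), SSZ)
  [1] mul(mul(S(add(Z, Z)), mul(SSZ, SSZ)), SSZ)
  [2] mul(add(mul(SSZ, SSZ), mul(add(Z, Z), mul(SSZ, SSZ))), SSZ)
  [3] mul(add(add(SSZ, mul(SZ, SSZ)), mul(add(Z, Z), mul(SSZ, SSZ))), SSZ)
  [4] mul(add(S(add(SZ, mul(SZ, SSZ))), mul(add(Z, Z), mul(SSZ, SSZ))), SSZ)
  [5] mul(S(add(add(SZ, mul(SZ, SSZ)), mul(add(Z, Z), mul(SSZ, SSZ)))), SSZ)
  [6] add(SSZ, mul(add(add(SZ, mul(SZ, SSZ)), mul(add(Z, Z), mul(SSZ, SSZ))), SSZ))
  [7] S(add(SZ, mul(add(add(SZ, mul(SZ, SSZ)), mul(add(Z, Z), mul(SSZ, SSZ))), SSZ)))
  [8] S(S(add(Z, mul(add(add(SZ, mul(SZ, SSZ)), mul(add(Z, Z), mul(SSZ, SSZ))), SSZ))))
  [9] S(S(mul(add(add(SZ, mul(SZ, SSZ)), mul(add(Z, Z), mul(SSZ, SSZ))), SSZ)))
  [10] S(S(mul(add(S(add(Z, mul(SZ, SSZ))), mul(add(Z, Z), mul(SSZ, SSZ))), SSZ)))
  [11] S(S(mul(S(add(add(Z, mul(SZ, SSZ)), mul(add(Z, Z), mul(SSZ, SSZ)))), SSZ)))
  [12] S(S(add(SSZ, mul(add(add(Z, mul(SZ, SSZ)), mul(add(Z, Z), mul(SSZ, SSZ))), SSZ))))
  [13] S(S(S(add(SZ, mul(add(add(Z, mul(SZ, SSZ)), mul(add(Z, Z), mul(SSZ, SSZ))), SSZ)))))
  [14] S(S(S(S(add(Z, mul(add(add(Z, mul(SZ, SSZ)), mul(add(Z, Z), mul(SSZ, SSZ))), SSZ))))))
  [15] S(S(S(S(mul(add(add(Z, mul(SZ, SSZ)), mul(add(Z, Z), mul(SSZ, SSZ))), SSZ)))))
  [16] S(S(S(S(mul(add(mul(SZ, SSZ), mul(add(Z, Z), mul(SSZ, SSZ))), SSZ)))))
  [17] S(S(S(S(mul(add(add(SSZ, mul(Z, SSZ)), mul(add(Z, Z), mul(SSZ, SSZ))), SSZ)))))
  [18] S(S(S(S(mul(add(S(add(SZ, mul(Z, SSZ))), mul(add(Z, Z), mul(SSZ, SSZ))), SSZ)))))
  [19] S(S(S(S(mul(S(add(add(SZ, mul(Z, SSZ)), mul(add(Z, Z), mul(SSZ, SSZ)))), SSZ)))))
  [20] S(S(S(S(add(SSZ, mul(add(add(SZ, mul(Z, SSZ)), mul(add(Z, Z), mul(SSZ, SSZ))), SSZ))))))
  [21] S(S(S(S(S(add(SZ, mul(add(add(SZ, mul(Z, SSZ)), mul(add(Z, Z), mul(SSZ, SSZ))), SSZ)))))))
  [22] S(S(S(S(S(S(add(Z, mul(add(add(SZ, mul(Z, SSZ)), mul(add(Z, Z), mul(SSZ, SSZ))), SSZ))))))))
  [23] S(S(S(S(S(S(mul(add(add(SZ, mul(Z, SSZ)), mul(add(Z, Z), mul(SSZ, SSZ))), SSZ)))))))
  [24] S(S(S(S(S(S(mul(add(S(add(Z, mul(Z, SSZ))), mul(add(Z, Z), mul(SSZ, SSZ))), SSZ)))))))
  [25] S(S(S(S(S(S(mul(S(add(add(Z, mul(Z, SSZ)), mul(add(Z, Z), mul(SSZ, SSZ)))), SSZ)))))))
  [26] S(S(S(S(S(S(add(SSZ, mul(add(add(Z, mul(Z, SSZ)), mul(add(Z, Z), mul(SSZ, SSZ))), SSZ))))))))
  [27] S(S(S(S(S(S(S(add(SZ, mul(add(add(Z, mul(Z, SSZ)), mul(add(Z, Z), mul(SSZ, SSZ))), SSZ)))))))))
  [28] S(S(S(S(S(S(S(S(add(Z, mul(add(add(Z, mul(Z, SSZ)), mul(add(Z, Z), mul(SSZ, SSZ))), SSZ))))))))))
  [29] S(S(S(S(S(S(S(S(mul(add(add(Z, mul(Z, SSZ)), mul(add(Z, Z), mul(SSZ, SSZ))), SSZ)))))))))
  [30] S(S(S(S(S(S(S(S(mul(add(mul(Z, SSZ), mul(add(Z, Z), mul(SSZ, SSZ))), SSZ)))))))))
  [31] S(S(S(S(S(S(S(S(mul(add(Z, mul(add(Z, Z), mul(SSZ, SSZ))), SSZ)))))))))
  [32] S(S(S(S(S(S(S(S(mul(mul(add(Z, Z), mul(SSZ, SSZ)), SSZ)))))))))
  [33] S(S(S(S(S(S(S(S(mul(mul(Z, mul(SSZ, SSZ)), SSZ)))))))))
  [34] S(S(S(S(S(S(S(S(mul(Z, SSZ)))))))))
  [35] S^8(Z)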